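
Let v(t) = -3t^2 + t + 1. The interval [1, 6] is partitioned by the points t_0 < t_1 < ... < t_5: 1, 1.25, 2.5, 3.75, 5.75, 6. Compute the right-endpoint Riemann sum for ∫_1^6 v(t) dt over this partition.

-276.59375

Subinterval widths: 0.25, 1.25, 1.25, 2, 0.25.
Right endpoints: 1.25, 2.5, 3.75, 5.75, 6.
v(1.25) = -2.4375, v(2.5) = -15.25, v(3.75) = -37.4375, v(5.75) = -92.4375, v(6) = -101.
Sum = Σ Δt_i · v(t_i).
Sum = -276.59375.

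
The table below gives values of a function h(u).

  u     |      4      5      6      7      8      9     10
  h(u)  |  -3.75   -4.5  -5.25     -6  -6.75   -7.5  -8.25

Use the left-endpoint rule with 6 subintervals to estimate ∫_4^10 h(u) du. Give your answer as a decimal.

Δu = 1.
Sum = 1·[(-3.75) + (-4.5) + (-5.25) + (-6) + (-6.75) + (-7.5)] = -33.75.

-33.75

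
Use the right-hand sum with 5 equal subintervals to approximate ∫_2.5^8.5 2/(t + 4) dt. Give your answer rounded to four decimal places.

Δt = (8.5 − 2.5)/5 = 1.2.
Right endpoints: 3.7, 4.9, 6.1, 7.3, 8.5.
f(3.7) = 20/77, f(4.9) = 20/89, f(6.1) = 20/101, f(7.3) = 20/113, f(8.5) = 0.16.
Sum = Δt · [f(3.7) + f(4.9) + f(6.1) + f(7.3) + f(8.5)].
Sum ≈ 1.2234.

1.2234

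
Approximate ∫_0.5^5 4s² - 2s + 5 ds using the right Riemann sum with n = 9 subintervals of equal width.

Δs = (5 − 0.5)/9 = 0.5.
Right endpoints: 1, 1.5, 2, 2.5, 3, 3.5, 4, 4.5, 5.
f(1) = 7, f(1.5) = 11, f(2) = 17, f(2.5) = 25, f(3) = 35, f(3.5) = 47, f(4) = 61, f(4.5) = 77, f(5) = 95.
Sum = Δs · [f(1) + f(1.5) + f(2) + ...].
Sum = 187.5.

187.5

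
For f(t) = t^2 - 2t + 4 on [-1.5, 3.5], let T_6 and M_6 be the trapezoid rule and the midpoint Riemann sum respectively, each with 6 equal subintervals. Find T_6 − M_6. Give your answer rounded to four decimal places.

0.8681

T_6 ≈ 25.995370.
M_6 ≈ 25.127315.
T_6 − M_6 ≈ 0.8681.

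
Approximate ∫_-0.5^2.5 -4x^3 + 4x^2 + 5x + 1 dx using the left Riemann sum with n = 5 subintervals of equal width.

5.76

Δx = (2.5 − (-0.5))/5 = 0.6.
Left endpoints: -0.5, 0.1, 0.7, 1.3, 1.9.
f(-0.5) = 0, f(0.1) = 1.536, f(0.7) = 5.088, f(1.3) = 5.472, f(1.9) = -2.496.
Sum = Δx · [f(-0.5) + f(0.1) + f(0.7) + f(1.3) + f(1.9)].
Sum = 5.76.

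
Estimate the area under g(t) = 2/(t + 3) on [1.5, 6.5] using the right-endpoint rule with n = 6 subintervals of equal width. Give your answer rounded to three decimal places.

Δt = (6.5 − 1.5)/6 = 5/6.
Right endpoints: 7/3, 19/6, 4, 29/6, 17/3, 6.5.
g(7/3) = 0.375, g(19/6) = 12/37, g(4) = 2/7, g(29/6) = 12/47, g(17/3) = 3/13, g(6.5) = 4/19.
Sum = Δt · [g(7/3) + g(19/6) + g(4) + ...].
Sum ≈ 1.401.

1.401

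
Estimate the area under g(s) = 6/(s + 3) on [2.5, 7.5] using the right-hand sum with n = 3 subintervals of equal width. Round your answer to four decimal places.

3.4798

Δs = (7.5 − 2.5)/3 = 5/3.
Right endpoints: 25/6, 35/6, 7.5.
g(25/6) = 36/43, g(35/6) = 36/53, g(7.5) = 4/7.
Sum = Δs · [g(25/6) + g(35/6) + g(7.5)].
Sum ≈ 3.4798.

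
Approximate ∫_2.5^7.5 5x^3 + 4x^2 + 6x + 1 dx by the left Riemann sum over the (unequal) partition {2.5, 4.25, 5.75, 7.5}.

Subinterval widths: 1.75, 1.5, 1.75.
Left endpoints: 2.5, 4.25, 5.75.
f(2.5) = 119.125, f(4.25) = 482.578125, f(5.75) = 1118.296875.
Sum = Σ Δx_i · f(x_i).
Sum = 2889.35546875.

2889.35546875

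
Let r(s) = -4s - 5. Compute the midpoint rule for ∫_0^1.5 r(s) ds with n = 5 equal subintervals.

-12

Δs = (1.5 − 0)/5 = 0.3.
Midpoints: 0.15, 0.45, 0.75, 1.05, 1.35.
r(0.15) = -5.6, r(0.45) = -6.8, r(0.75) = -8, r(1.05) = -9.2, r(1.35) = -10.4.
Sum = Δs · [r(0.15) + r(0.45) + r(0.75) + r(1.05) + r(1.35)].
Sum = -12.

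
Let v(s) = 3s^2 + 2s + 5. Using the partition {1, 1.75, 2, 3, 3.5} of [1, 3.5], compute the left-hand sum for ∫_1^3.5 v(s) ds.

Subinterval widths: 0.75, 0.25, 1, 0.5.
Left endpoints: 1, 1.75, 2, 3.
v(1) = 10, v(1.75) = 17.6875, v(2) = 21, v(3) = 38.
Sum = Σ Δs_i · v(s_i).
Sum = 51.921875.

51.921875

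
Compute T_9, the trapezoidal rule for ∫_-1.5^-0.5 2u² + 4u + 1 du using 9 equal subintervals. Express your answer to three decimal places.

Δu = (-0.5 − (-1.5))/9 = 1/9.
f(-1.5) = -0.5, f(-25/18) = -113/162, f(-23/18) = -137/162, f(-7/6) = -17/18, f(-19/18) = -161/162, f(-17/18) = -161/162, f(-5/6) = -17/18, f(-13/18) = -137/162, f(-11/18) = -113/162, f(-0.5) = -0.5.
T_9 = (Δu/2)·[f(u_0) + 2f(u_1) + ... + 2f(u_{8}) + f(u_9)].
Sum ≈ -0.829.

-0.829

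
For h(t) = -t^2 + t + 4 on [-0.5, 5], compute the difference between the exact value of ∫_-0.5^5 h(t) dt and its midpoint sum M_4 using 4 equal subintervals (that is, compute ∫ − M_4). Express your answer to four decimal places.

-0.8665

Exact integral: ∫_-0.5^5 h(t) dt ≈ -7.333333.
M_4 ≈ -6.466797.
Error ≈ -7.333333 − (-6.466797) ≈ -0.8665.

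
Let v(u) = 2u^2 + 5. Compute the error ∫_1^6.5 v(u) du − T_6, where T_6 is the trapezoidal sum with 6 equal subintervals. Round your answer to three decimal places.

Exact integral: ∫_1^6.5 v(u) du ≈ 209.91667.
T_6 ≈ 211.45718.
Error ≈ 209.91667 − 211.45718 ≈ -1.541.

-1.541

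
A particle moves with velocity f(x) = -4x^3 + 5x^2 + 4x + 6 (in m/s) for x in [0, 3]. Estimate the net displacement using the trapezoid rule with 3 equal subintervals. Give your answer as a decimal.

-6.5

Δx = (3 − 0)/3 = 1.
f(0) = 6, f(1) = 11, f(2) = 2, f(3) = -45.
T_3 = (Δx/2)·[f(x_0) + 2f(x_1) + 2f(x_2) + f(x_3)].
Sum = -6.5.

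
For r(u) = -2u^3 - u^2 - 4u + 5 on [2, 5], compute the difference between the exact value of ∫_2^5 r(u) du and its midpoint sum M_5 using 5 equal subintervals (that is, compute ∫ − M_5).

-1.98

Exact integral: ∫_2^5 r(u) du = -370.5.
M_5 = -368.52.
Error = -370.5 − (-368.52) = -1.98.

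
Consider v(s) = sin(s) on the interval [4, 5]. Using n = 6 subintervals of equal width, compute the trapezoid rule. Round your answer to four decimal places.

Δs = (5 − 4)/6 = 1/6.
v(4) ≈ -0.7568, v(25/6) ≈ -0.8548, v(13/3) ≈ -0.9290, v(4.5) ≈ -0.9775, v(14/3) ≈ -0.9990, v(29/6) ≈ -0.9927, v(5) ≈ -0.9589.
T_6 = (Δs/2)·[v(s_0) + 2v(s_1) + ... + 2v(s_{5}) + v(s_6)].
Sum ≈ -0.9351.

-0.9351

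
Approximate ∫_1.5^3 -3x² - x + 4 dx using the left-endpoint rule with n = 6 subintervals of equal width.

Δx = (3 − 1.5)/6 = 0.25.
Left endpoints: 1.5, 1.75, 2, 2.25, 2.5, 2.75.
f(1.5) = -4.25, f(1.75) = -6.9375, f(2) = -10, f(2.25) = -13.4375, f(2.5) = -17.25, f(2.75) = -21.4375.
Sum = Δx · [f(1.5) + f(1.75) + f(2) + ...].
Sum = -18.328125.

-18.328125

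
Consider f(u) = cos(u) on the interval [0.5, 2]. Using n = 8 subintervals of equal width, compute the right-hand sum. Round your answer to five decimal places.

0.30732

Δu = (2 − 0.5)/8 = 0.1875.
Right endpoints: 0.6875, 0.875, 1.0625, 1.25, 1.4375, 1.625, 1.8125, 2.
f(0.6875) ≈ 0.77283, f(0.875) ≈ 0.64100, f(1.0625) ≈ 0.48669, f(1.25) ≈ 0.31532, f(1.4375) ≈ 0.13290, f(1.625) ≈ -0.05418, f(1.8125) ≈ -0.23936, f(2) ≈ -0.41615.
Sum = Δu · [f(0.6875) + f(0.875) + f(1.0625) + ...].
Sum ≈ 0.30732.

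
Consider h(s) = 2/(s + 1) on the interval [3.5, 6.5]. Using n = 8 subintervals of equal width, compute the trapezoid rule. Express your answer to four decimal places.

Δs = (6.5 − 3.5)/8 = 0.375.
h(3.5) = 4/9, h(3.875) = 16/39, h(4.25) = 8/21, h(4.625) = 16/45, h(5) = 1/3, h(5.375) = 16/51, h(5.75) = 8/27, h(6.125) = 16/57, h(6.5) = 4/15.
T_8 = (Δs/2)·[h(s_0) + 2h(s_1) + ... + 2h(s_{7}) + h(s_8)].
Sum ≈ 1.0224.

1.0224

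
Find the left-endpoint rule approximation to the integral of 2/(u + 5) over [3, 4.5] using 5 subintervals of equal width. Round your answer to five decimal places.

0.34969

Δu = (4.5 − 3)/5 = 0.3.
Left endpoints: 3, 3.3, 3.6, 3.9, 4.2.
f(3) = 0.25, f(3.3) = 20/83, f(3.6) = 10/43, f(3.9) = 20/89, f(4.2) = 5/23.
Sum = Δu · [f(3) + f(3.3) + f(3.6) + f(3.9) + f(4.2)].
Sum ≈ 0.34969.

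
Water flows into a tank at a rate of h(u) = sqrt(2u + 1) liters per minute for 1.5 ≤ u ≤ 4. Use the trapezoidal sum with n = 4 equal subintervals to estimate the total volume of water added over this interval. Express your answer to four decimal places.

6.3279

Δu = (4 − 1.5)/4 = 0.625.
h(1.5) ≈ 2.0000, h(2.125) ≈ 2.2913, h(2.75) ≈ 2.5495, h(3.375) ≈ 2.7839, h(4) ≈ 3.0000.
T_4 = (Δu/2)·[h(u_0) + 2h(u_1) + 2h(u_2) + 2h(u_3) + h(u_4)].
Sum ≈ 6.3279.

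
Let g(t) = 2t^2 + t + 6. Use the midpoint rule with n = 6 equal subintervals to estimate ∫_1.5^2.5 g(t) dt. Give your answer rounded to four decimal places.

Δt = (2.5 − 1.5)/6 = 1/6.
Midpoints: 19/12, 1.75, 23/12, 25/12, 2.25, 29/12.
g(19/12) = 907/72, g(1.75) = 13.875, g(23/12) = 1099/72, g(25/12) = 1207/72, g(2.25) = 18.375, g(29/12) = 1447/72.
Sum = Δt · [g(19/12) + g(1.75) + g(23/12) + ...].
Sum ≈ 16.1620.

16.1620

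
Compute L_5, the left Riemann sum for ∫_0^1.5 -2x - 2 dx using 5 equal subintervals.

-4.8

Δx = (1.5 − 0)/5 = 0.3.
Left endpoints: 0, 0.3, 0.6, 0.9, 1.2.
f(0) = -2, f(0.3) = -2.6, f(0.6) = -3.2, f(0.9) = -3.8, f(1.2) = -4.4.
Sum = Δx · [f(0) + f(0.3) + f(0.6) + f(0.9) + f(1.2)].
Sum = -4.8.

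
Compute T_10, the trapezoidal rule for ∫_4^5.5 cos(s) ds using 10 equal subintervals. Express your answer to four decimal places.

Δs = (5.5 − 4)/10 = 0.15.
f(4) ≈ -0.6536, f(4.15) ≈ -0.5332, f(4.3) ≈ -0.4008, f(4.45) ≈ -0.2594, f(4.6) ≈ -0.1122, f(4.75) ≈ 0.0376, f(4.9) ≈ 0.1865, f(5.05) ≈ 0.3312, f(5.2) ≈ 0.4685, f(5.35) ≈ 0.5953, f(5.5) ≈ 0.7087.
T_10 = (Δs/2)·[f(s_0) + 2f(s_1) + ... + 2f(s_{9}) + f(s_10)].
Sum ≈ 0.0512.

0.0512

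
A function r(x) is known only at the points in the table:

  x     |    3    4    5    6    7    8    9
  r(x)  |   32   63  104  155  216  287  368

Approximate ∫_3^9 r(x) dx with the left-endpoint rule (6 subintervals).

857

Δx = 1.
Sum = 1·[32 + 63 + 104 + 155 + 216 + 287] = 857.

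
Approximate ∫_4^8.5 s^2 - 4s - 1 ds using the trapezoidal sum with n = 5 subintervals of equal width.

66.9825

Δs = (8.5 − 4)/5 = 0.9.
f(4) = -1, f(4.9) = 3.41, f(5.8) = 9.44, f(6.7) = 17.09, f(7.6) = 26.36, f(8.5) = 37.25.
T_5 = (Δs/2)·[f(s_0) + 2f(s_1) + ... + 2f(s_{4}) + f(s_5)].
Sum = 66.9825.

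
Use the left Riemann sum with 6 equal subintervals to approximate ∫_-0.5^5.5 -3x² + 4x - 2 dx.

-88.5

Δx = (5.5 − (-0.5))/6 = 1.
Left endpoints: -0.5, 0.5, 1.5, 2.5, 3.5, 4.5.
f(-0.5) = -4.75, f(0.5) = -0.75, f(1.5) = -2.75, f(2.5) = -10.75, f(3.5) = -24.75, f(4.5) = -44.75.
Sum = Δx · [f(-0.5) + f(0.5) + f(1.5) + ...].
Sum = -88.5.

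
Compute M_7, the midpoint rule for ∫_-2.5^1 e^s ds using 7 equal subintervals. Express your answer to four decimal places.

2.6089

Δs = (1 − (-2.5))/7 = 0.5.
Midpoints: -2.25, -1.75, -1.25, -0.75, -0.25, 0.25, 0.75.
f(-2.25) ≈ 0.1054, f(-1.75) ≈ 0.1738, f(-1.25) ≈ 0.2865, f(-0.75) ≈ 0.4724, f(-0.25) ≈ 0.7788, f(0.25) ≈ 1.2840, f(0.75) ≈ 2.1170.
Sum = Δs · [f(-2.25) + f(-1.75) + f(-1.25) + ...].
Sum ≈ 2.6089.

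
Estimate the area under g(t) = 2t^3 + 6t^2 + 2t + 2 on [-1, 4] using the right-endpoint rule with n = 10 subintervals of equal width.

343.125

Δt = (4 − (-1))/10 = 0.5.
Right endpoints: -0.5, 0, 0.5, 1, 1.5, 2, 2.5, 3, 3.5, 4.
g(-0.5) = 2.25, g(0) = 2, g(0.5) = 4.75, g(1) = 12, g(1.5) = 25.25, g(2) = 46, g(2.5) = 75.75, g(3) = 116, g(3.5) = 168.25, g(4) = 234.
Sum = Δt · [g(-0.5) + g(0) + g(0.5) + ...].
Sum = 343.125.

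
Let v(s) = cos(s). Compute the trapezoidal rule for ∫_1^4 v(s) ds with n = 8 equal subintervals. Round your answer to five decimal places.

-1.57950

Δs = (4 − 1)/8 = 0.375.
v(1) ≈ 0.54030, v(1.375) ≈ 0.19455, v(1.75) ≈ -0.17825, v(2.125) ≈ -0.52627, v(2.5) ≈ -0.80114, v(2.875) ≈ -0.96467, v(3.25) ≈ -0.99413, v(3.625) ≈ -0.88542, v(4) ≈ -0.65364.
T_8 = (Δs/2)·[v(s_0) + 2v(s_1) + ... + 2v(s_{7}) + v(s_8)].
Sum ≈ -1.57950.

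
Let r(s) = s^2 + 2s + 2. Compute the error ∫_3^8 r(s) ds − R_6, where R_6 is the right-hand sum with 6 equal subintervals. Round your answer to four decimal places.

-27.6620

Exact integral: ∫_3^8 r(s) ds ≈ 226.666667.
R_6 ≈ 254.328704.
Error ≈ 226.666667 − 254.328704 ≈ -27.6620.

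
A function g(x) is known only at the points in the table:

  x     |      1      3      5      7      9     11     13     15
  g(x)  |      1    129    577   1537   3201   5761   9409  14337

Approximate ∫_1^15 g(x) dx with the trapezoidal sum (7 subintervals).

55566

Δx = 2.
T_7 = (2/2)·[1 + 2·129 + 2·577 + 2·1537 + 2·3201 + 2·5761 + 2·9409 + 14337] = 55566.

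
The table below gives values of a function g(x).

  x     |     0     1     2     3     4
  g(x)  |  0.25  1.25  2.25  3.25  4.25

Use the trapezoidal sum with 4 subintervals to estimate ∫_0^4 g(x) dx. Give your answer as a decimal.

9

Δx = 1.
T_4 = (1/2)·[0.25 + 2·1.25 + 2·2.25 + 2·3.25 + 4.25] = 9.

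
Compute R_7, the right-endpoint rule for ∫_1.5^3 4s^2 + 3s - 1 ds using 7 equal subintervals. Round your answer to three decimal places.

Δs = (3 − 1.5)/7 = 3/14.
Right endpoints: 12/7, 27/14, 15/7, 33/14, 18/7, 39/14, 3.
f(12/7) = 779/49, f(27/14) = 1927/98, f(15/7) = 1166/49, f(33/14) = 2773/98, f(18/7) = 1625/49, f(39/14) = 3763/98, f(3) = 44.
Sum = Δs · [f(12/7) + f(27/14) + f(15/7) + ...].
Sum ≈ 43.546.

43.546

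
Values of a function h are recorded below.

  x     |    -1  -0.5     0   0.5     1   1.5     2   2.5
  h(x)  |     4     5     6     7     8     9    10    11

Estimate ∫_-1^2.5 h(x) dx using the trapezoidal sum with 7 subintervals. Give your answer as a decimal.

Δx = 0.5.
T_7 = (0.5/2)·[4 + 2·5 + 2·6 + 2·7 + 2·8 + 2·9 + 2·10 + 11] = 26.25.

26.25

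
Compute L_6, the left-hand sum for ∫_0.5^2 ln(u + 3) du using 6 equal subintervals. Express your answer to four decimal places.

2.1175

Δu = (2 − 0.5)/6 = 0.25.
Left endpoints: 0.5, 0.75, 1, 1.25, 1.5, 1.75.
f(0.5) ≈ 1.2528, f(0.75) ≈ 1.3218, f(1) ≈ 1.3863, f(1.25) ≈ 1.4469, f(1.5) ≈ 1.5041, f(1.75) ≈ 1.5581.
Sum = Δu · [f(0.5) + f(0.75) + f(1) + ...].
Sum ≈ 2.1175.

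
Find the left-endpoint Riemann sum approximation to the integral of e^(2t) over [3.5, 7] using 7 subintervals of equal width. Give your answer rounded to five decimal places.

349624.73301

Δt = (7 − 3.5)/7 = 0.5.
Left endpoints: 3.5, 4, 4.5, 5, 5.5, 6, 6.5.
f(3.5) ≈ 1096.63316, f(4) ≈ 2980.95799, f(4.5) ≈ 8103.08393, f(5) ≈ 22026.46579, f(5.5) ≈ 59874.14172, f(6) ≈ 162754.79142, f(6.5) ≈ 442413.39201.
Sum = Δt · [f(3.5) + f(4) + f(4.5) + ...].
Sum ≈ 349624.73301.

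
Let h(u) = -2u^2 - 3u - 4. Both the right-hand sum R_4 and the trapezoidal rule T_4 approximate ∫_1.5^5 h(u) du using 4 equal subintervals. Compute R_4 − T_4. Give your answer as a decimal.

R_4 = -154.6015625.
T_4 = -130.1015625.
R_4 − T_4 = -24.5.

-24.5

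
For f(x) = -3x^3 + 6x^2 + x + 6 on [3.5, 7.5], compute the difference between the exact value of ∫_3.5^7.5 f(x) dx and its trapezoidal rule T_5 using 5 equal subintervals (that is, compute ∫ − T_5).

18.56

Exact integral: ∫_3.5^7.5 f(x) dx = -1456.5.
T_5 = -1475.06.
Error = -1456.5 − (-1475.06) = 18.56.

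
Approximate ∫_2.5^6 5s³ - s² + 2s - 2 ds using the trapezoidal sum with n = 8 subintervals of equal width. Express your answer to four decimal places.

1534.1365

Δs = (6 − 2.5)/8 = 0.4375.
f(2.5) = 74.875, f(2.9375) = 499643/4096, f(3.375) = 95015/512, f(3.8125) = 1098409/4096, f(4.25) = 372.265625, f(4.6875) = 2049583/4096, f(5.125) = 335381/512, f(5.5625) = 3435485/4096, f(6) = 1054.
T_8 = (Δs/2)·[f(s_0) + 2f(s_1) + ... + 2f(s_{7}) + f(s_8)].
Sum ≈ 1534.1365.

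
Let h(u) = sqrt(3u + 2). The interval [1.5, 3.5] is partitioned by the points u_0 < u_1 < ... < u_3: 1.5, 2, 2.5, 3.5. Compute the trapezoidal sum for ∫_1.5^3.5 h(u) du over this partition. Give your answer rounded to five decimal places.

Subinterval widths: 0.5, 0.5, 1.
h(1.5) ≈ 2.54951, h(2) ≈ 2.82843, h(2.5) ≈ 3.08221, h(3.5) ≈ 3.53553.
On each subinterval the trapezoid contributes (Δu_i/2)·[h(u_{i-1}) + h(u_i)].
Sum ≈ 6.13101.

6.13101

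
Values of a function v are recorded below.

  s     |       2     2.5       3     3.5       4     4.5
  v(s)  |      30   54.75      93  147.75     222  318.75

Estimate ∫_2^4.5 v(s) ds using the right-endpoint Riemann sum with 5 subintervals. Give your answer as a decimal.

Δs = 0.5.
Sum = 0.5·[54.75 + 93 + 147.75 + 222 + 318.75] = 418.125.

418.125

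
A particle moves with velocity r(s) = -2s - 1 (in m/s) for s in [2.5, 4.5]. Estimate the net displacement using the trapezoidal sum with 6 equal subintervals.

Δs = (4.5 − 2.5)/6 = 1/3.
r(2.5) = -6, r(17/6) = -20/3, r(19/6) = -22/3, r(3.5) = -8, r(23/6) = -26/3, r(25/6) = -28/3, r(4.5) = -10.
T_6 = (Δs/2)·[r(s_0) + 2r(s_1) + ... + 2r(s_{5}) + r(s_6)].
Sum = -16.

-16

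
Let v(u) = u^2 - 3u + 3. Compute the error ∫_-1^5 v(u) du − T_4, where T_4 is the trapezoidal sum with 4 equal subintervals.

-2.25

Exact integral: ∫_-1^5 v(u) du = 24.
T_4 = 26.25.
Error = 24 − 26.25 = -2.25.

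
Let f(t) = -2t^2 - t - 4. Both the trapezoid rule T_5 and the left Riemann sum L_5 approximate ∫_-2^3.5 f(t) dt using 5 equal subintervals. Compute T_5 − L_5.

-12.1

T_5 = -62.26.
L_5 = -50.16.
T_5 − L_5 = -12.1.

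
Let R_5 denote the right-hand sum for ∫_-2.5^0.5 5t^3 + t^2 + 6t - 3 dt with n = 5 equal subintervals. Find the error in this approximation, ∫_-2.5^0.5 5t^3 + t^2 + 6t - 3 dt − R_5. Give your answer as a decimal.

-24.705

Exact integral: ∫_-2.5^0.5 f(t) dt = -70.5.
R_5 = -45.795.
Error = -70.5 − (-45.795) = -24.705.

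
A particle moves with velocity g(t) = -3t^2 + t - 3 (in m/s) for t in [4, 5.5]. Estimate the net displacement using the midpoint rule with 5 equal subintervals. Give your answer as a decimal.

Δt = (5.5 − 4)/5 = 0.3.
Midpoints: 4.15, 4.45, 4.75, 5.05, 5.35.
g(4.15) = -50.5175, g(4.45) = -57.9575, g(4.75) = -65.9375, g(5.05) = -74.4575, g(5.35) = -83.5175.
Sum = Δt · [g(4.15) + g(4.45) + g(4.75) + g(5.05) + g(5.35)].
Sum = -99.71625.

-99.71625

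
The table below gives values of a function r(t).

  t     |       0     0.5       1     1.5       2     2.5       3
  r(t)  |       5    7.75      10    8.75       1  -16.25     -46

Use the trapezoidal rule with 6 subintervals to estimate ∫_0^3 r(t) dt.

Δt = 0.5.
T_6 = (0.5/2)·[5 + 2·7.75 + 2·10 + 2·8.75 + 2·1 + 2·(-16.25) + (-46)] = -4.625.

-4.625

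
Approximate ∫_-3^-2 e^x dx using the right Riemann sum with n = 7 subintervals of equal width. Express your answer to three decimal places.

Δx = (-2 − (-3))/7 = 1/7.
Right endpoints: -20/7, -19/7, -18/7, -17/7, -16/7, -15/7, -2.
f(-20/7) ≈ 0.057, f(-19/7) ≈ 0.066, f(-18/7) ≈ 0.076, f(-17/7) ≈ 0.088, f(-16/7) ≈ 0.102, f(-15/7) ≈ 0.117, f(-2) ≈ 0.135.
Sum = Δx · [f(-20/7) + f(-19/7) + f(-18/7) + ...].
Sum ≈ 0.092.

0.092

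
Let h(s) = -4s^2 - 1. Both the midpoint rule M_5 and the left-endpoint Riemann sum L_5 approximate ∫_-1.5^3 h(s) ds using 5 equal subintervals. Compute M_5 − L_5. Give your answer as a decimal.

M_5 = -43.785.
L_5 = -35.28.
M_5 − L_5 = -8.505.

-8.505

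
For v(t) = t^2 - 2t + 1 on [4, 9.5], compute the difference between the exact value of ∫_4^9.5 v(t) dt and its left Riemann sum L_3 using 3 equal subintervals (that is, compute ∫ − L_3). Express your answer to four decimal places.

54.8981

Exact integral: ∫_4^9.5 v(t) dt ≈ 195.708333.
L_3 ≈ 140.810185.
Error ≈ 195.708333 − 140.810185 ≈ 54.8981.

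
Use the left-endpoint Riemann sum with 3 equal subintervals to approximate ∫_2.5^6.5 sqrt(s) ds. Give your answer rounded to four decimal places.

7.7494

Δs = (6.5 − 2.5)/3 = 4/3.
Left endpoints: 2.5, 23/6, 31/6.
f(2.5) ≈ 1.5811, f(23/6) ≈ 1.9579, f(31/6) ≈ 2.2730.
Sum = Δs · [f(2.5) + f(23/6) + f(31/6)].
Sum ≈ 7.7494.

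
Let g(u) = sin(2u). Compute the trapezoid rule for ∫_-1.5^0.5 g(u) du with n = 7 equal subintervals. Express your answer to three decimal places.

-0.744

Δu = (0.5 − (-1.5))/7 = 2/7.
g(-1.5) ≈ -0.141, g(-17/14) ≈ -0.654, g(-13/14) ≈ -0.959, g(-9/14) ≈ -0.960, g(-5/14) ≈ -0.655, g(-1/14) ≈ -0.142, g(3/14) ≈ 0.416, g(0.5) ≈ 0.841.
T_7 = (Δu/2)·[g(u_0) + 2g(u_1) + ... + 2g(u_{6}) + g(u_7)].
Sum ≈ -0.744.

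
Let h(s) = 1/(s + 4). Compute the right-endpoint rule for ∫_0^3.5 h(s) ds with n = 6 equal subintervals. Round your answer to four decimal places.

Δs = (3.5 − 0)/6 = 7/12.
Right endpoints: 7/12, 7/6, 1.75, 7/3, 35/12, 3.5.
h(7/12) = 12/55, h(7/6) = 6/31, h(1.75) = 4/23, h(7/3) = 3/19, h(35/12) = 12/83, h(3.5) = 2/15.
Sum = Δs · [h(7/12) + h(7/6) + h(1.75) + ...].
Sum ≈ 0.5958.

0.5958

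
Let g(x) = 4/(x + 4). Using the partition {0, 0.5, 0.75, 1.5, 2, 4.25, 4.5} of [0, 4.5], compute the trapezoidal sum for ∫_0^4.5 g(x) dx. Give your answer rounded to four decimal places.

Subinterval widths: 0.5, 0.25, 0.75, 0.5, 2.25, 0.25.
g(0) = 1, g(0.5) = 8/9, g(0.75) = 16/19, g(1.5) = 8/11, g(2) = 2/3, g(4.25) = 16/33, g(4.5) = 8/17.
On each subinterval the trapezoid contributes (Δx_i/2)·[g(x_{i-1}) + g(x_i)].
Sum ≈ 3.0405.

3.0405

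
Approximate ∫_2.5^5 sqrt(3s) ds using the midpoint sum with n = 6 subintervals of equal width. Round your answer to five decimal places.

Δs = (5 − 2.5)/6 = 5/12.
Midpoints: 65/24, 3.125, 85/24, 95/24, 4.375, 115/24.
f(65/24) ≈ 2.85044, f(3.125) ≈ 3.06186, f(85/24) ≈ 3.25960, f(95/24) ≈ 3.44601, f(4.375) ≈ 3.62284, f(115/24) ≈ 3.79144.
Sum = Δs · [f(65/24) + f(3.125) + f(85/24) + ...].
Sum ≈ 8.34675.

8.34675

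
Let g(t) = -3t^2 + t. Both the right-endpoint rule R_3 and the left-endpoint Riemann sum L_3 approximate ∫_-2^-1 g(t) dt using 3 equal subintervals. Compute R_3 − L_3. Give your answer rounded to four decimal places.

R_3 ≈ -6.888889.
L_3 ≈ -10.222222.
R_3 − L_3 ≈ 3.3333.

3.3333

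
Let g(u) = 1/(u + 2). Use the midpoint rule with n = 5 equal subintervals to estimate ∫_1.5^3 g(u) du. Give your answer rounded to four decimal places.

Δu = (3 − 1.5)/5 = 0.3.
Midpoints: 1.65, 1.95, 2.25, 2.55, 2.85.
g(1.65) = 20/73, g(1.95) = 20/79, g(2.25) = 4/17, g(2.55) = 20/91, g(2.85) = 20/97.
Sum = Δu · [g(1.65) + g(1.95) + g(2.25) + g(2.55) + g(2.85)].
Sum ≈ 0.3565.

0.3565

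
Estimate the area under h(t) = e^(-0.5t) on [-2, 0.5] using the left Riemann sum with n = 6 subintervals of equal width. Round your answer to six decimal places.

Δt = (0.5 − (-2))/6 = 5/12.
Left endpoints: -2, -19/12, -7/6, -0.75, -1/3, 1/12.
h(-2) ≈ 2.718282, h(-19/12) ≈ 2.207072, h(-7/6) ≈ 1.792002, h(-0.75) ≈ 1.454991, h(-1/3) ≈ 1.181360, h(1/12) ≈ 0.959189.
Sum = Δt · [h(-2) + h(-19/12) + h(-7/6) + ...].
Sum ≈ 4.297040.

4.297040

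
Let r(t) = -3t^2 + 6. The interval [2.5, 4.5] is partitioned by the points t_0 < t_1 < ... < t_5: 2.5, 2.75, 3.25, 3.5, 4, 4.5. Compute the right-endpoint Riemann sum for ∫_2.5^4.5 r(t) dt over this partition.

Subinterval widths: 0.25, 0.5, 0.25, 0.5, 0.5.
Right endpoints: 2.75, 3.25, 3.5, 4, 4.5.
r(2.75) = -16.6875, r(3.25) = -25.6875, r(3.5) = -30.75, r(4) = -42, r(4.5) = -54.75.
Sum = Σ Δt_i · r(t_i).
Sum = -73.078125.

-73.078125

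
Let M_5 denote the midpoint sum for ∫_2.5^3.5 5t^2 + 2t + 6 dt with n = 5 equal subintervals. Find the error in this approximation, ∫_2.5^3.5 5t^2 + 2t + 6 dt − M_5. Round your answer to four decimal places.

Exact integral: ∫_2.5^3.5 f(t) dt ≈ 57.416667.
M_5 = 57.4.
Error ≈ 57.416667 − 57.4 ≈ 0.0167.

0.0167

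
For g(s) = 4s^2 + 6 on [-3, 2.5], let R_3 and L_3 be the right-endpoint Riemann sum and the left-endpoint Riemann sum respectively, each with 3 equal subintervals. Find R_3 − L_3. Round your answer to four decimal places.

-20.1667

R_3 ≈ 92.074074.
L_3 ≈ 112.240741.
R_3 − L_3 ≈ -20.1667.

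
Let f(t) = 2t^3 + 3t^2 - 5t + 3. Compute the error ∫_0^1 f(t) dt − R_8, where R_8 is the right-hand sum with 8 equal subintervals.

-0.015625

Exact integral: ∫_0^1 f(t) dt = 2.
R_8 = 2.015625.
Error = 2 − 2.015625 = -0.015625.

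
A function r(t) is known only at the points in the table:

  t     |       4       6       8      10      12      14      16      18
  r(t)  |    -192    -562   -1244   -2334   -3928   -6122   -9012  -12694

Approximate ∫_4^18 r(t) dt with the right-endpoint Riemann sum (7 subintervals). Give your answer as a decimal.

Δt = 2.
Sum = 2·[(-562) + (-1244) + (-2334) + (-3928) + (-6122) + (-9012) + (-12694)] = -71792.

-71792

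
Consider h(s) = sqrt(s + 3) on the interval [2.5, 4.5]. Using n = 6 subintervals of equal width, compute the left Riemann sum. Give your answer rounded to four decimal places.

5.0281

Δs = (4.5 − 2.5)/6 = 1/3.
Left endpoints: 2.5, 17/6, 19/6, 3.5, 23/6, 25/6.
h(2.5) ≈ 2.3452, h(17/6) ≈ 2.4152, h(19/6) ≈ 2.4833, h(3.5) ≈ 2.5495, h(23/6) ≈ 2.6141, h(25/6) ≈ 2.6771.
Sum = Δs · [h(2.5) + h(17/6) + h(19/6) + ...].
Sum ≈ 5.0281.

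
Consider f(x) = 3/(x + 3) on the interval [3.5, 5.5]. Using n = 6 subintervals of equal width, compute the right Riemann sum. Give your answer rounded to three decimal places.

0.787

Δx = (5.5 − 3.5)/6 = 1/3.
Right endpoints: 23/6, 25/6, 4.5, 29/6, 31/6, 5.5.
f(23/6) = 18/41, f(25/6) = 18/43, f(4.5) = 0.4, f(29/6) = 18/47, f(31/6) = 18/49, f(5.5) = 6/17.
Sum = Δx · [f(23/6) + f(25/6) + f(4.5) + ...].
Sum ≈ 0.787.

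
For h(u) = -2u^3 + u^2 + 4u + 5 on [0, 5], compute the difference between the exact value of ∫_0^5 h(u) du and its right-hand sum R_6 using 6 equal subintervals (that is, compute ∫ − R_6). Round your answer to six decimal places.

Exact integral: ∫_0^5 h(u) du ≈ -195.83333333.
R_6 ≈ -289.35185185.
Error ≈ -195.83333333 − (-289.35185185) ≈ 93.518519.

93.518519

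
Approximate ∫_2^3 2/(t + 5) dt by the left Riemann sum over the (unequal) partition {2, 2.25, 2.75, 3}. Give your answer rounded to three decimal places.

Subinterval widths: 0.25, 0.5, 0.25.
Left endpoints: 2, 2.25, 2.75.
f(2) = 2/7, f(2.25) = 8/29, f(2.75) = 8/31.
Sum = Σ Δt_i · f(t_i).
Sum ≈ 0.274.

0.274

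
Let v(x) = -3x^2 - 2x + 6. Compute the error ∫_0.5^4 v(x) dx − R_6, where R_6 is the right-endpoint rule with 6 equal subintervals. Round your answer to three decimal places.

16.418

Exact integral: ∫_0.5^4 v(x) dx = -58.625.
R_6 ≈ -75.04340.
Error ≈ -58.625 − (-75.04340) ≈ 16.418.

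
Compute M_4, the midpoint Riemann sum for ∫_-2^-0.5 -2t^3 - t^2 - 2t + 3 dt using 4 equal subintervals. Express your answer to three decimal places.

Δt = (-0.5 − (-2))/4 = 0.375.
Midpoints: -1.8125, -1.4375, -1.0625, -0.6875.
f(-1.8125) = 31229/2048, f(-1.4375) = 19967/2048, f(-1.0625) = 13097/2048, f(-0.6875) = 9323/2048.
Sum = Δt · [f(-1.8125) + f(-1.4375) + f(-1.0625) + f(-0.6875)].
Sum ≈ 13.479.

13.479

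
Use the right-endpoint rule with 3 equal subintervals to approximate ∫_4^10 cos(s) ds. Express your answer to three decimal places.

-0.049

Δs = (10 − 4)/3 = 2.
Right endpoints: 6, 8, 10.
f(6) ≈ 0.960, f(8) ≈ -0.146, f(10) ≈ -0.839.
Sum = Δs · [f(6) + f(8) + f(10)].
Sum ≈ -0.049.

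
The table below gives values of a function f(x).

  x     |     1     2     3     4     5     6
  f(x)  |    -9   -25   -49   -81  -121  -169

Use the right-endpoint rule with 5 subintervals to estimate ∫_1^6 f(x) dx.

-445

Δx = 1.
Sum = 1·[(-25) + (-49) + (-81) + (-121) + (-169)] = -445.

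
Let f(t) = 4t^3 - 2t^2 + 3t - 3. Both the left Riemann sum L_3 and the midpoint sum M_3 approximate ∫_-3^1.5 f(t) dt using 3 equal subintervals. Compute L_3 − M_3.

-139.21875

L_3 = -249.75.
M_3 = -110.53125.
L_3 − M_3 = -139.21875.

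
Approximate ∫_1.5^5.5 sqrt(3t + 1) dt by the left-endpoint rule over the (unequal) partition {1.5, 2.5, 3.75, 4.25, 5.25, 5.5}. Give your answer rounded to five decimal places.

12.47082

Subinterval widths: 1, 1.25, 0.5, 1, 0.25.
Left endpoints: 1.5, 2.5, 3.75, 4.25, 5.25.
f(1.5) ≈ 2.34521, f(2.5) ≈ 2.91548, f(3.75) ≈ 3.50000, f(4.25) ≈ 3.70810, f(5.25) ≈ 4.09268.
Sum = Σ Δt_i · f(t_i).
Sum ≈ 12.47082.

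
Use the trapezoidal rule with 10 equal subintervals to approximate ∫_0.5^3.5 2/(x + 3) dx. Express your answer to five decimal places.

Δx = (3.5 − 0.5)/10 = 0.3.
f(0.5) = 4/7, f(0.8) = 10/19, f(1.1) = 20/41, f(1.4) = 5/11, f(1.7) = 20/47, f(2) = 0.4, f(2.3) = 20/53, f(2.6) = 5/14, f(2.9) = 20/59, f(3.2) = 10/31, f(3.5) = 4/13.
T_10 = (Δx/2)·[f(x_0) + 2f(x_1) + ... + 2f(x_{9}) + f(x_10)].
Sum ≈ 1.23895.

1.23895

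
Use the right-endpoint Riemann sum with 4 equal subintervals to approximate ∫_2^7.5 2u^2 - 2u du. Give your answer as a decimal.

291.4140625

Δu = (7.5 − 2)/4 = 1.375.
Right endpoints: 3.375, 4.75, 6.125, 7.5.
f(3.375) = 16.03125, f(4.75) = 35.625, f(6.125) = 62.78125, f(7.5) = 97.5.
Sum = Δu · [f(3.375) + f(4.75) + f(6.125) + f(7.5)].
Sum = 291.4140625.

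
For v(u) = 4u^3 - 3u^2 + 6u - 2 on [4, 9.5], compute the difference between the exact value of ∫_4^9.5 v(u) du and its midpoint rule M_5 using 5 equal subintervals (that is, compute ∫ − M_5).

43.2575

Exact integral: ∫_4^9.5 v(u) du = 7307.4375.
M_5 = 7264.18.
Error = 7307.4375 − 7264.18 = 43.2575.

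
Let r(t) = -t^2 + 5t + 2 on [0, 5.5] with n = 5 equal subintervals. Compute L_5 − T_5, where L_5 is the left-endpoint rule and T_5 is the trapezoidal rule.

L_5 = 31.57.
T_5 = 30.0575.
L_5 − T_5 = 1.5125.

1.5125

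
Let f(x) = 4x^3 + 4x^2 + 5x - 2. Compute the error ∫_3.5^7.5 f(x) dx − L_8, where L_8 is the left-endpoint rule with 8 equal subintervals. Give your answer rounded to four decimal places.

416.3333

Exact integral: ∫_3.5^7.5 f(x) dx ≈ 3621.333333.
L_8 = 3205.
Error ≈ 3621.333333 − 3205 ≈ 416.3333.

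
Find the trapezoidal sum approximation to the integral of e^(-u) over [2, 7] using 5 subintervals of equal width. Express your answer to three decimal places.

0.145

Δu = (7 − 2)/5 = 1.
f(2) ≈ 0.135, f(3) ≈ 0.050, f(4) ≈ 0.018, f(5) ≈ 0.007, f(6) ≈ 0.002, f(7) ≈ 0.001.
T_5 = (Δu/2)·[f(u_0) + 2f(u_1) + ... + 2f(u_{4}) + f(u_5)].
Sum ≈ 0.145.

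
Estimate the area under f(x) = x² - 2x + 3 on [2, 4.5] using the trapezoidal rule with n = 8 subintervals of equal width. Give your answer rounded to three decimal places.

18.999

Δx = (4.5 − 2)/8 = 0.3125.
f(2) = 3, f(2.3125) = 3.72265625, f(2.625) = 4.640625, f(2.9375) = 5.75390625, f(3.25) = 7.0625, f(3.5625) = 8.56640625, f(3.875) = 10.265625, f(4.1875) = 12.16015625, f(4.5) = 14.25.
T_8 = (Δx/2)·[f(x_0) + 2f(x_1) + ... + 2f(x_{7}) + f(x_8)].
Sum ≈ 18.999.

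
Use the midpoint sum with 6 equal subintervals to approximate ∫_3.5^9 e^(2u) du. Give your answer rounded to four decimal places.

28645745.5428

Δu = (9 − 3.5)/6 = 11/12.
Midpoints: 95/24, 4.875, 139/24, 161/24, 7.625, 205/24.
f(95/24) ≈ 2742.6137, f(4.875) ≈ 17154.2288, f(139/24) ≈ 107294.5713, f(161/24) ≈ 671095.4570, f(7.625) ≈ 4197501.3938, f(205/24) ≈ 26254115.9639.
Sum = Δu · [f(95/24) + f(4.875) + f(139/24) + ...].
Sum ≈ 28645745.5428.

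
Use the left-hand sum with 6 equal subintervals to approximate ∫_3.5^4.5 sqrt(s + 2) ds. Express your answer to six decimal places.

2.431715

Δs = (4.5 − 3.5)/6 = 1/6.
Left endpoints: 3.5, 11/3, 23/6, 4, 25/6, 13/3.
f(3.5) ≈ 2.345208, f(11/3) ≈ 2.380476, f(23/6) ≈ 2.415229, f(4) ≈ 2.449490, f(25/6) ≈ 2.483277, f(13/3) ≈ 2.516611.
Sum = Δs · [f(3.5) + f(11/3) + f(23/6) + ...].
Sum ≈ 2.431715.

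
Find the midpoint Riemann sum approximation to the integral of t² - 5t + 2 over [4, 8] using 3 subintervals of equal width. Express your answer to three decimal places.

36.741

Δt = (8 − 4)/3 = 4/3.
Midpoints: 14/3, 6, 22/3.
f(14/3) = 4/9, f(6) = 8, f(22/3) = 172/9.
Sum = Δt · [f(14/3) + f(6) + f(22/3)].
Sum ≈ 36.741.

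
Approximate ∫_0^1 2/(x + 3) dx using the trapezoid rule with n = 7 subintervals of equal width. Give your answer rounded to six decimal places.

Δx = (1 − 0)/7 = 1/7.
f(0) = 2/3, f(1/7) = 7/11, f(2/7) = 14/23, f(3/7) = 7/12, f(4/7) = 0.56, f(5/7) = 7/13, f(6/7) = 14/27, f(1) = 0.5.
T_7 = (Δx/2)·[f(x_0) + 2f(x_1) + ... + 2f(x_{6}) + f(x_7)].
Sum ≈ 0.575529.

0.575529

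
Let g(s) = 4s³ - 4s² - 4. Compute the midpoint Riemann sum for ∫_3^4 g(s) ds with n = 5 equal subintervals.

121.54

Δs = (4 − 3)/5 = 0.2.
Midpoints: 3.1, 3.3, 3.5, 3.7, 3.9.
g(3.1) = 76.724, g(3.3) = 96.188, g(3.5) = 118.5, g(3.7) = 143.852, g(3.9) = 172.436.
Sum = Δs · [g(3.1) + g(3.3) + g(3.5) + g(3.7) + g(3.9)].
Sum = 121.54.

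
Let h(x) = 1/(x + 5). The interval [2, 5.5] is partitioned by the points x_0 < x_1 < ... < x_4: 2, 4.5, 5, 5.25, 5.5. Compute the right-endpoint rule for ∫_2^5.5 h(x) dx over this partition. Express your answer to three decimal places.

0.361

Subinterval widths: 2.5, 0.5, 0.25, 0.25.
Right endpoints: 4.5, 5, 5.25, 5.5.
h(4.5) = 2/19, h(5) = 0.1, h(5.25) = 4/41, h(5.5) = 2/21.
Sum = Σ Δx_i · h(x_i).
Sum ≈ 0.361.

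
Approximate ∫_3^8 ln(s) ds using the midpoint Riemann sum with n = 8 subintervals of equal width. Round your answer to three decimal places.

Δs = (8 − 3)/8 = 0.625.
Midpoints: 3.3125, 3.9375, 4.5625, 5.1875, 5.8125, 6.4375, 7.0625, 7.6875.
f(3.3125) ≈ 1.198, f(3.9375) ≈ 1.371, f(4.5625) ≈ 1.518, f(5.1875) ≈ 1.646, f(5.8125) ≈ 1.760, f(6.4375) ≈ 1.862, f(7.0625) ≈ 1.955, f(7.6875) ≈ 2.040.
Sum = Δs · [f(3.3125) + f(3.9375) + f(4.5625) + ...].
Sum ≈ 8.343.

8.343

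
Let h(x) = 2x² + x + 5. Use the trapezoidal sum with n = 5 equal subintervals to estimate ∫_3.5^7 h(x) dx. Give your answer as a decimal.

Δx = (7 − 3.5)/5 = 0.7.
h(3.5) = 33, h(4.2) = 44.48, h(4.9) = 57.92, h(5.6) = 73.32, h(6.3) = 90.68, h(7) = 110.
T_5 = (Δx/2)·[h(x_0) + 2h(x_1) + ... + 2h(x_{4}) + h(x_5)].
Sum = 236.53.

236.53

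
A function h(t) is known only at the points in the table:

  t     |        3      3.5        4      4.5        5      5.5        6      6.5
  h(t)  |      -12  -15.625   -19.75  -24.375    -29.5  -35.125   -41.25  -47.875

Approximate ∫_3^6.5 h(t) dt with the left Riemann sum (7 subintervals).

Δt = 0.5.
Sum = 0.5·[(-12) + (-15.625) + (-19.75) + (-24.375) + (-29.5) + (-35.125) + (-41.25)] = -88.8125.

-88.8125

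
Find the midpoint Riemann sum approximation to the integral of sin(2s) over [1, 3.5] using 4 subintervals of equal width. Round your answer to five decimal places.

Δs = (3.5 − 1)/4 = 0.625.
Midpoints: 1.3125, 1.9375, 2.5625, 3.1875.
f(1.3125) ≈ 0.49392, f(1.9375) ≈ -0.66940, f(2.5625) ≈ -0.91608, f(3.1875) ≈ 0.09169.
Sum = Δs · [f(1.3125) + f(1.9375) + f(2.5625) + f(3.1875)].
Sum ≈ -0.62492.

-0.62492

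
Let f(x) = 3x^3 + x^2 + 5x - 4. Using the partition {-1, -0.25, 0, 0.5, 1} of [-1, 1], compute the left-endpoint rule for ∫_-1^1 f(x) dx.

Subinterval widths: 0.75, 0.25, 0.5, 0.5.
Left endpoints: -1, -0.25, 0, 0.5.
f(-1) = -11, f(-0.25) = -5.234375, f(0) = -4, f(0.5) = -0.875.
Sum = Σ Δx_i · f(x_i).
Sum = -11.99609375.

-11.99609375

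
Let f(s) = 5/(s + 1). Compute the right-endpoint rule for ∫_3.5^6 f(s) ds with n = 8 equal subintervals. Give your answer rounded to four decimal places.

2.1483

Δs = (6 − 3.5)/8 = 0.3125.
Right endpoints: 3.8125, 4.125, 4.4375, 4.75, 5.0625, 5.375, 5.6875, 6.
f(3.8125) = 80/77, f(4.125) = 40/41, f(4.4375) = 80/87, f(4.75) = 20/23, f(5.0625) = 80/97, f(5.375) = 40/51, f(5.6875) = 80/107, f(6) = 5/7.
Sum = Δs · [f(3.8125) + f(4.125) + f(4.4375) + ...].
Sum ≈ 2.1483.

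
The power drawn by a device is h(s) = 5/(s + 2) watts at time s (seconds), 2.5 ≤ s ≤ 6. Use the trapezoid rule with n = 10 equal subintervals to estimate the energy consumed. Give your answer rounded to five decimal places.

2.87854

Δs = (6 − 2.5)/10 = 0.35.
h(2.5) = 10/9, h(2.85) = 100/97, h(3.2) = 25/26, h(3.55) = 100/111, h(3.9) = 50/59, h(4.25) = 0.8, h(4.6) = 25/33, h(4.95) = 100/139, h(5.3) = 50/73, h(5.65) = 100/153, h(6) = 0.625.
T_10 = (Δs/2)·[h(s_0) + 2h(s_1) + ... + 2h(s_{9}) + h(s_10)].
Sum ≈ 2.87854.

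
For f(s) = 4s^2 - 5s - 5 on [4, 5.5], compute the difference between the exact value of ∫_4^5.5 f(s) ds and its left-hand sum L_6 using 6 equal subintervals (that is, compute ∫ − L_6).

6.125

Exact integral: ∫_4^5.5 f(s) ds = 93.375.
L_6 = 87.25.
Error = 93.375 − 87.25 = 6.125.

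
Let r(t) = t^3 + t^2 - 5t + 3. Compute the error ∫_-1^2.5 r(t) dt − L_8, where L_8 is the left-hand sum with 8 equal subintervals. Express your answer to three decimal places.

0.594

Exact integral: ∫_-1^2.5 r(t) dt ≈ 12.43229.
L_8 ≈ 11.83813.
Error ≈ 12.43229 − 11.83813 ≈ 0.594.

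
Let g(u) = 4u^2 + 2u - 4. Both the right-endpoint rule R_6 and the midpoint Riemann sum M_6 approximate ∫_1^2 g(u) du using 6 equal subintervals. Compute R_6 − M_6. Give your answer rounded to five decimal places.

1.19444

R_6 ≈ 9.5185185.
M_6 ≈ 8.3240741.
R_6 − M_6 ≈ 1.19444.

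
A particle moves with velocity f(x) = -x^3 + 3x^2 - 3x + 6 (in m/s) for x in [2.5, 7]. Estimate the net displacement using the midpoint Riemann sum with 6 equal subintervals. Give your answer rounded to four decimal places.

-297.8613

Δx = (7 − 2.5)/6 = 0.75.
Midpoints: 2.875, 3.625, 4.375, 5.125, 5.875, 6.625.
f(2.875) = -815/512, f(3.625) = -6701/512, f(4.375) = -17123/512, f(5.125) = -33377/512, f(5.875) = -56759/512, f(6.625) = -88565/512.
Sum = Δx · [f(2.875) + f(3.625) + f(4.375) + ...].
Sum ≈ -297.8613.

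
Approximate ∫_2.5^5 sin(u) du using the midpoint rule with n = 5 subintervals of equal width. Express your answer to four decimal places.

-1.0962

Δu = (5 − 2.5)/5 = 0.5.
Midpoints: 2.75, 3.25, 3.75, 4.25, 4.75.
f(2.75) ≈ 0.3817, f(3.25) ≈ -0.1082, f(3.75) ≈ -0.5716, f(4.25) ≈ -0.8950, f(4.75) ≈ -0.9993.
Sum = Δu · [f(2.75) + f(3.25) + f(3.75) + f(4.25) + f(4.75)].
Sum ≈ -1.0962.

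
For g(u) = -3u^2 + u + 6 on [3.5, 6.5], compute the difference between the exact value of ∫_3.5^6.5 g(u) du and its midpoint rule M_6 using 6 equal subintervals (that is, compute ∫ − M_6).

-0.1875

Exact integral: ∫_3.5^6.5 g(u) du = -198.75.
M_6 = -198.5625.
Error = -198.75 − (-198.5625) = -0.1875.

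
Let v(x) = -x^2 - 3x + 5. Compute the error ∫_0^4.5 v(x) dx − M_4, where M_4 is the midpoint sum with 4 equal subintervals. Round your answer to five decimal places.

Exact integral: ∫_0^4.5 v(x) dx = -38.25.
M_4 ≈ -37.7753906.
Error ≈ -38.25 − (-37.7753906) ≈ -0.47461.

-0.47461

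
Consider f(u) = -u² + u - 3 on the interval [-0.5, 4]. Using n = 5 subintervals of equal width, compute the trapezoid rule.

-27.6075

Δu = (4 − (-0.5))/5 = 0.9.
f(-0.5) = -3.75, f(0.4) = -2.76, f(1.3) = -3.39, f(2.2) = -5.64, f(3.1) = -9.51, f(4) = -15.
T_5 = (Δu/2)·[f(u_0) + 2f(u_1) + ... + 2f(u_{4}) + f(u_5)].
Sum = -27.6075.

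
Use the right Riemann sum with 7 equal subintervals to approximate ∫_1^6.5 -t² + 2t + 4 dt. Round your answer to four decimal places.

-40.4082

Δt = (6.5 − 1)/7 = 11/14.
Right endpoints: 25/14, 18/7, 47/14, 29/7, 69/14, 40/7, 6.5.
f(25/14) = 859/196, f(18/7) = 124/49, f(47/14) = -109/196, f(29/7) = -239/49, f(69/14) = -2045/196, f(40/7) = -844/49, f(6.5) = -25.25.
Sum = Δt · [f(25/14) + f(18/7) + f(47/14) + ...].
Sum ≈ -40.4082.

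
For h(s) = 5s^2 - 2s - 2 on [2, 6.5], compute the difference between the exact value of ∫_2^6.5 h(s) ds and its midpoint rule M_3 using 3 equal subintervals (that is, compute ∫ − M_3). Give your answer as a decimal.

4.21875

Exact integral: ∫_2^6.5 h(s) ds = 397.125.
M_3 = 392.90625.
Error = 397.125 − 392.90625 = 4.21875.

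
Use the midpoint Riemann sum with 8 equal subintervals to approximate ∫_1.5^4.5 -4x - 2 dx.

-42

Δx = (4.5 − 1.5)/8 = 0.375.
Midpoints: 1.6875, 2.0625, 2.4375, 2.8125, 3.1875, 3.5625, 3.9375, 4.3125.
f(1.6875) = -8.75, f(2.0625) = -10.25, f(2.4375) = -11.75, f(2.8125) = -13.25, f(3.1875) = -14.75, f(3.5625) = -16.25, f(3.9375) = -17.75, f(4.3125) = -19.25.
Sum = Δx · [f(1.6875) + f(2.0625) + f(2.4375) + ...].
Sum = -42.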